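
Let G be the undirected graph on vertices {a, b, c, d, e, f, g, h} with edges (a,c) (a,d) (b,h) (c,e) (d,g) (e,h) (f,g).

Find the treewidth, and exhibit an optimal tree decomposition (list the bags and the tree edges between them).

Treewidth 1.
Bags: B1 = {f, g}  B2 = {d, g}  B3 = {a, d}  B4 = {a, c}  B5 = {c, e}  B6 = {e, h}  B7 = {b, h}
Tree: B1–B2, B2–B3, B3–B4, B4–B5, B5–B6, B6–B7

Every bag has size at most 2, so the width is 2 − 1 = 1 and tw(G) ≤ 1. Any graph with an edge has treewidth ≥ 1, and G has the edge f–g. Combining the bounds, tw(G) = 1.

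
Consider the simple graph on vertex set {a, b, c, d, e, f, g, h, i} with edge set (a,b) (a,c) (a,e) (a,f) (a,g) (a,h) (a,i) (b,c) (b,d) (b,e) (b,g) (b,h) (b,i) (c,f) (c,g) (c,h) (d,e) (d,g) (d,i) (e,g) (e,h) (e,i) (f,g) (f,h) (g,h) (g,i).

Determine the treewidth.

A width-4 tree decomposition is:
Bags: B1 = {a, b, e, g, i}  B2 = {a, b, e, g, h}  B3 = {a, b, c, g, h}  B4 = {a, c, f, g, h}  B5 = {b, d, e, g, i}
Tree: B1–B2, B2–B3, B3–B4, B1–B5
The largest bag has 5 vertices, giving width 4; this decomposition certifies tw(G) ≤ 4. Conversely, {a, c, f, g, h} is a clique of size 5, and the vertices of any clique must share a bag in every tree decomposition; so some bag has ≥ 5 vertices and tw(G) ≥ 4. Combining the bounds, tw(G) = 4.

4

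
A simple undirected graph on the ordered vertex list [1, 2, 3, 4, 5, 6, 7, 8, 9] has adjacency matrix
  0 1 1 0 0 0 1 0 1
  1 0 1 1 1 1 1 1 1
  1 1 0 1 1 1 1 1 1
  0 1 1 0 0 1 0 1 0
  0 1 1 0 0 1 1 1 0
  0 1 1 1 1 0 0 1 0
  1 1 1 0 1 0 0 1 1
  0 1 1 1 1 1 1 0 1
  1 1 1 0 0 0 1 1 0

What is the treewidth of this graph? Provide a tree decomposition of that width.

Every bag has size at most 5, so the width is 5 − 1 = 4 and tw(G) ≤ 4. Conversely, {2, 3, 7, 8, 9} is a clique of size 5, and the vertices of any clique must share a bag in every tree decomposition; so some bag has ≥ 5 vertices and tw(G) ≥ 4. Hence tw(G) = 4 exactly.

Treewidth 4.
One such decomposition:
Bags: B1 = {2, 3, 5, 6, 8}  B2 = {2, 3, 5, 7, 8}  B3 = {2, 3, 7, 8, 9}  B4 = {2, 3, 4, 6, 8}  B5 = {1, 2, 3, 7, 9}
Tree: B1–B2, B2–B3, B1–B4, B3–B5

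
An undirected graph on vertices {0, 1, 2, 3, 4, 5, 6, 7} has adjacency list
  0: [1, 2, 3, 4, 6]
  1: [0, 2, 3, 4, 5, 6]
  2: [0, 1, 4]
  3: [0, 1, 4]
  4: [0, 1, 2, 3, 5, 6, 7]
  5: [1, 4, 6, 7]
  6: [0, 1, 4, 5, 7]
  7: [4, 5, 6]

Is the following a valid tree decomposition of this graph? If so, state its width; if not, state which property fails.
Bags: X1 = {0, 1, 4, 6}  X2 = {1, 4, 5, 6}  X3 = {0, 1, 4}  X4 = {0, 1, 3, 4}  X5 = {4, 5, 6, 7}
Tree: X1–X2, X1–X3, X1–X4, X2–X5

A tree decomposition must satisfy three properties: every vertex lies in some bag; for every edge, both endpoints lie together in some bag; and for every vertex, the bags containing it form a connected subtree. Here vertex 2 appears in no bag, so the decomposition is invalid.

No — vertex 2 appears in no bag.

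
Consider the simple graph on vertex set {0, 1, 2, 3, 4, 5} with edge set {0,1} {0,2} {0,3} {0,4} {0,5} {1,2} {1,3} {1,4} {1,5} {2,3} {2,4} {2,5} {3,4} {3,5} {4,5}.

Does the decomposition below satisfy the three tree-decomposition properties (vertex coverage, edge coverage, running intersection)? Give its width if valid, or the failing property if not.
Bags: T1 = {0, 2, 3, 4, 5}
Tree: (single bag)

A tree decomposition must satisfy three properties: every vertex lies in some bag; for every edge, both endpoints lie together in some bag; and for every vertex, the bags containing it form a connected subtree. Here vertex 1 appears in no bag, so the decomposition is invalid.

No — vertex 1 appears in no bag.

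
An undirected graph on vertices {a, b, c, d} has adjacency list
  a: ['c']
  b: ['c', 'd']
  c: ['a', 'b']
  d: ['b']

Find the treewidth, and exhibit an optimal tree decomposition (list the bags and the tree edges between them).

Treewidth 1.
One optimal decomposition is:
Bags: B1 = {b, c}  B2 = {a, c}  B3 = {b, d}
Tree: B1–B2, B1–B3

The largest bag has 2 vertices, giving width 1; this decomposition certifies tw(G) ≤ 1. Since G has at least one edge (e.g. c–b), it is not an edgeless graph, so tw(G) ≥ 1. Hence tw(G) = 1 exactly.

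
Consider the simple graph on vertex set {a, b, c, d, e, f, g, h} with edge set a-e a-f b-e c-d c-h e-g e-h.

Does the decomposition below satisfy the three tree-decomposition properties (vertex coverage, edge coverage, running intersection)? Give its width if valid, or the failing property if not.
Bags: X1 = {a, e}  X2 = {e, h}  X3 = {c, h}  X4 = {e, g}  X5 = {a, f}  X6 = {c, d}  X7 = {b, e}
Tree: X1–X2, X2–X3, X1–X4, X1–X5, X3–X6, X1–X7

Yes; width 1.

Vertex coverage: the bags together contain {a, b, c, d, e, f, g, h}, the full vertex set. Edge coverage: each edge of G has both endpoints in at least one bag. Running intersection: for every vertex, the bags containing it form a connected subtree. All three properties hold, so this is a valid tree decomposition of width max|bag| − 1 = 1, and hence tw(G) ≤ 1.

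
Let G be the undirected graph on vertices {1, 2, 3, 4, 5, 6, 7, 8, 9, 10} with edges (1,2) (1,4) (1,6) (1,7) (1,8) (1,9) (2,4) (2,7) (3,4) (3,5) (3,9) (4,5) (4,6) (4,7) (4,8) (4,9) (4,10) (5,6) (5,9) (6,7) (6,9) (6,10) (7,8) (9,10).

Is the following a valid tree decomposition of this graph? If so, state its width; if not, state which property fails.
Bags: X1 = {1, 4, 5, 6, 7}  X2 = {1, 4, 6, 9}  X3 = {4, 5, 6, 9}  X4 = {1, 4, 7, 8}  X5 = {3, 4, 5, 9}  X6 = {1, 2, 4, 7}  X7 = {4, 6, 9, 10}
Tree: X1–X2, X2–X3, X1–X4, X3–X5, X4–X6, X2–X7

No — bags containing vertex 5 are not connected in the tree.

A tree decomposition must satisfy three properties: every vertex lies in some bag; for every edge, both endpoints lie together in some bag; and for every vertex, the bags containing it form a connected subtree. Here bags containing vertex 5 are not connected in the tree, so the decomposition is invalid.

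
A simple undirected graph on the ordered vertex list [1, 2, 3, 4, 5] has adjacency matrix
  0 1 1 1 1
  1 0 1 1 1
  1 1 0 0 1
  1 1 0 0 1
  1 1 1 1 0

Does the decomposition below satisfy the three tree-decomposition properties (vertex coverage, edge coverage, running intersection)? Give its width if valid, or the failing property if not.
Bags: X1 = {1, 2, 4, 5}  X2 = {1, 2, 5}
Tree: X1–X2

No — vertex 3 appears in no bag.

A tree decomposition must satisfy three properties: every vertex lies in some bag; for every edge, both endpoints lie together in some bag; and for every vertex, the bags containing it form a connected subtree. Here vertex 3 appears in no bag, so the decomposition is invalid.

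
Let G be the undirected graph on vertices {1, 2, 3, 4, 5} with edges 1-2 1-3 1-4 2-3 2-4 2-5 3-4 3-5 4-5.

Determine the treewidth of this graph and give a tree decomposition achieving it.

Treewidth 3.
One optimal decomposition is:
Bags: B1 = {2, 3, 4, 5}  B2 = {1, 2, 3, 4}
Tree: B1–B2

Every bag has size at most 4, so the width is 4 − 1 = 3 and tw(G) ≤ 3. On the other hand G contains the 4-clique {1, 2, 3, 4}. A clique must lie in a single bag of any decomposition, so no decomposition can have width below 3. Therefore the treewidth is 3.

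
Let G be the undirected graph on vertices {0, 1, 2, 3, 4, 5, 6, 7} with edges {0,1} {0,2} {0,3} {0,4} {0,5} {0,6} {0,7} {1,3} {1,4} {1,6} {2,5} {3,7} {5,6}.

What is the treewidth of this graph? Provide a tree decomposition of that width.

Every bag has size at most 3, so the width is 3 − 1 = 2 and tw(G) ≤ 2. For the lower bound, the 3 vertices {0, 1, 3} are pairwise adjacent, and any tree decomposition puts a clique entirely inside one bag — forcing width ≥ 2. Therefore the treewidth is 2.

Treewidth 2.
Bags: B1 = {0, 1, 6}  B2 = {0, 5, 6}  B3 = {0, 2, 5}  B4 = {0, 1, 3}  B5 = {0, 1, 4}  B6 = {0, 3, 7}
Tree: B1–B2, B2–B3, B1–B4, B1–B5, B4–B6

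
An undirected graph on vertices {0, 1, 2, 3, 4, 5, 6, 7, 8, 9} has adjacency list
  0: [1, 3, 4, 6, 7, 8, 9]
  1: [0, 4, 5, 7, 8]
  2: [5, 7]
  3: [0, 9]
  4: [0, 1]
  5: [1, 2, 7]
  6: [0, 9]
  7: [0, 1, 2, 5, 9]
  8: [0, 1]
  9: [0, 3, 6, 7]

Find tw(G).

A width-2 tree decomposition is:
Bags: B1 = {0, 3, 9}  B2 = {0, 7, 9}  B3 = {0, 1, 7}  B4 = {0, 6, 9}  B5 = {0, 1, 4}  B6 = {0, 1, 8}  B7 = {1, 5, 7}  B8 = {2, 5, 7}
Tree: B1–B2, B2–B3, B1–B4, B3–B5, B3–B6, B3–B7, B7–B8
Every bag has size at most 3, so the width is 3 − 1 = 2 and tw(G) ≤ 2. For the lower bound, the 3 vertices {0, 1, 8} are pairwise adjacent, and any tree decomposition puts a clique entirely inside one bag — forcing width ≥ 2. Therefore the treewidth is 2.

2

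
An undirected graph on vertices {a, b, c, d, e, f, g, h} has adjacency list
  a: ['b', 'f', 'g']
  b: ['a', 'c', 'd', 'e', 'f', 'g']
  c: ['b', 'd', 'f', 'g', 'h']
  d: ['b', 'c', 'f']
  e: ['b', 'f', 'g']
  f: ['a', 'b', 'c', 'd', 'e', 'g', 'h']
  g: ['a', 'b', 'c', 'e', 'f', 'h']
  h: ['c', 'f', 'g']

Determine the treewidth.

A width-3 tree decomposition is:
Bags: B1 = {b, c, f, g}  B2 = {b, e, f, g}  B3 = {a, b, f, g}  B4 = {b, c, d, f}  B5 = {c, f, g, h}
Tree: B1–B2, B2–B3, B1–B4, B1–B5
The largest bag has 4 vertices, giving width 3; this decomposition certifies tw(G) ≤ 3. Conversely, {b, c, d, f} is a clique of size 4, and the vertices of any clique must share a bag in every tree decomposition; so some bag has ≥ 4 vertices and tw(G) ≥ 3. Therefore the treewidth is 3.

3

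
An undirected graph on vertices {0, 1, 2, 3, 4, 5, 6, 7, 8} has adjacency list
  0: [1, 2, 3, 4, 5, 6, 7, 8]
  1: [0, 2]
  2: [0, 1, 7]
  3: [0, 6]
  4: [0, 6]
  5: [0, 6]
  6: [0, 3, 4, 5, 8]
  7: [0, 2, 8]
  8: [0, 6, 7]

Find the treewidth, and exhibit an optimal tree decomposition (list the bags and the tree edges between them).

Every bag has size at most 3, so the width is 3 − 1 = 2 and tw(G) ≤ 2. On the other hand G contains the 3-clique {0, 1, 2}. A clique must lie in a single bag of any decomposition, so no decomposition can have width below 2. Hence tw(G) = 2 exactly.

Treewidth 2.
One optimal decomposition is:
Bags: B1 = {0, 1, 2}  B2 = {0, 2, 7}  B3 = {0, 7, 8}  B4 = {0, 6, 8}  B5 = {0, 3, 6}  B6 = {0, 5, 6}  B7 = {0, 4, 6}
Tree: B1–B2, B2–B3, B3–B4, B4–B5, B4–B6, B6–B7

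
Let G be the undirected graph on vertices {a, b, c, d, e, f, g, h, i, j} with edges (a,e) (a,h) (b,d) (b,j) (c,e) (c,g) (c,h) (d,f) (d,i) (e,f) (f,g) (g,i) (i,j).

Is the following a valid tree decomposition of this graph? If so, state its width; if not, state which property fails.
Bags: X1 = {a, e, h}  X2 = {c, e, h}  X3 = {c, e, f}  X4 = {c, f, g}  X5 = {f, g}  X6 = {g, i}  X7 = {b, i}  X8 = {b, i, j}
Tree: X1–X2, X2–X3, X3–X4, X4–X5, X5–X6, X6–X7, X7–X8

A tree decomposition must satisfy three properties: every vertex lies in some bag; for every edge, both endpoints lie together in some bag; and for every vertex, the bags containing it form a connected subtree. Here vertex d appears in no bag, so the decomposition is invalid.

No — vertex d appears in no bag.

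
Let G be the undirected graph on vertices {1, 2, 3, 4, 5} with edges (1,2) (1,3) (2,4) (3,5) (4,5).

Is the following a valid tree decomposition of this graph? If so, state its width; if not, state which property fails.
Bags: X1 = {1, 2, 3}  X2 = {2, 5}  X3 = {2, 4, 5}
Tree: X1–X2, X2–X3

No — edge (3,5) lies in no bag.

A tree decomposition must satisfy three properties: every vertex lies in some bag; for every edge, both endpoints lie together in some bag; and for every vertex, the bags containing it form a connected subtree. Here edge (3,5) lies in no bag, so the decomposition is invalid.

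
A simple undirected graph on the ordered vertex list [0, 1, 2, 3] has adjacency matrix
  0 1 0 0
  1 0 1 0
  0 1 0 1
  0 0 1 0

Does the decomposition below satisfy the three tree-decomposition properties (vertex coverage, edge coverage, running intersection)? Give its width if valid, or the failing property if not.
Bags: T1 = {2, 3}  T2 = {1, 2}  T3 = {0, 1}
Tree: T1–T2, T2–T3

Every vertex of G appears in some bag (union = {0, 1, 2, 3}); every edge is covered by a bag; and for each vertex v the set of bags containing v is connected in the bag tree. The decomposition is therefore valid. The largest bag has 2 vertices, so the width is 1.

Yes; width 1.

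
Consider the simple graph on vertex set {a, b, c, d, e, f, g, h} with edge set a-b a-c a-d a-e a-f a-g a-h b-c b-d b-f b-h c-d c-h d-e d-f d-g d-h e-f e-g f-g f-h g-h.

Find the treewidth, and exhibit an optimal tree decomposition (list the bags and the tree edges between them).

The largest bag has 5 vertices, giving width 4; this decomposition certifies tw(G) ≤ 4. For the lower bound, the 5 vertices {a, b, c, d, h} are pairwise adjacent, and any tree decomposition puts a clique entirely inside one bag — forcing width ≥ 4. Combining the bounds, tw(G) = 4.

Treewidth 4.
Bags: B1 = {a, d, f, g, h}  B2 = {a, b, d, f, h}  B3 = {a, d, e, f, g}  B4 = {a, b, c, d, h}
Tree: B1–B2, B1–B3, B2–B4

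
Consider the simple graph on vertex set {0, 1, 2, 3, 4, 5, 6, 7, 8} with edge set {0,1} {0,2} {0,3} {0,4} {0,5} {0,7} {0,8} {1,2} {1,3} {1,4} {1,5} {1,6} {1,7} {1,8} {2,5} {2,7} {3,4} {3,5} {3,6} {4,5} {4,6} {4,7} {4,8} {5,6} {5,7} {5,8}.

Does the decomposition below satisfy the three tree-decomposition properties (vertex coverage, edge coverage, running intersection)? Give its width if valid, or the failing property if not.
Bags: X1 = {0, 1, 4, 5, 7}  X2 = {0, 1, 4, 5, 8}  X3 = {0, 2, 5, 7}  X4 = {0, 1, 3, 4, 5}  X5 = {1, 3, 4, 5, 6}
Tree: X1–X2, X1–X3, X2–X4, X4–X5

A tree decomposition must satisfy three properties: every vertex lies in some bag; for every edge, both endpoints lie together in some bag; and for every vertex, the bags containing it form a connected subtree. Here edge (1,2) lies in no bag, so the decomposition is invalid.

No — edge (1,2) lies in no bag.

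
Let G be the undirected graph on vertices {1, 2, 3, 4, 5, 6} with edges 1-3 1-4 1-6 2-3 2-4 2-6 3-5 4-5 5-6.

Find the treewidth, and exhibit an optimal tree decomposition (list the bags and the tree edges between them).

Treewidth 3.
One optimal decomposition is:
Bags: B1 = {1, 2, 3, 5}  B2 = {1, 2, 5, 6}  B3 = {1, 2, 4, 5}
Tree: B1–B2, B2–B3

Each bag holds 4 vertices, so the decomposition has width 3, which upper-bounds the treewidth. For the lower bound: the 4 vertex sets {3,5}, {2,6}, {1}, {4} are disjoint, each induces a connected subgraph, and every pair is joined by at least one edge of G. Contracting each set to a single vertex therefore yields K_{4} as a minor, and since treewidth is minor-monotone, tw(G) ≥ tw(K_{4}) = 3. Hence tw(G) = 3 exactly.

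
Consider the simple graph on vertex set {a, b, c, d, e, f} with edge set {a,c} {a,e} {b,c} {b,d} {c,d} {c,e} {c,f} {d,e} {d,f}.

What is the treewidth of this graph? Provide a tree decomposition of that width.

Treewidth 2.
One optimal decomposition is:
Bags: B1 = {c, d, e}  B2 = {a, c, e}  B3 = {c, d, f}  B4 = {b, c, d}
Tree: B1–B2, B1–B3, B3–B4

The largest bag has 3 vertices, giving width 2; this decomposition certifies tw(G) ≤ 2. For the lower bound, the 3 vertices {c, d, e} are pairwise adjacent, and any tree decomposition puts a clique entirely inside one bag — forcing width ≥ 2. Therefore the treewidth is 2.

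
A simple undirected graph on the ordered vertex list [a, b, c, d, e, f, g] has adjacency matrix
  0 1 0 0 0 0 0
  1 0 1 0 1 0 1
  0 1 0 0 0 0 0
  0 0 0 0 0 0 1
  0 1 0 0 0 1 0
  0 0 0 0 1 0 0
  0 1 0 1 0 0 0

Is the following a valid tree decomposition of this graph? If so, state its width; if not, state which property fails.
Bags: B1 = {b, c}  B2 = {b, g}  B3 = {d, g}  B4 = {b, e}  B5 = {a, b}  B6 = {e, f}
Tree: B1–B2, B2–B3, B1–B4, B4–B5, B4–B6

Checking the three conditions: (i) the bags cover all of {a, b, c, d, e, f, g}; (ii) for each edge, some bag contains both endpoints; (iii) the bags containing any fixed vertex form a subtree. All hold, so the decomposition is valid with width 2 − 1 = 1.

Yes; width 1.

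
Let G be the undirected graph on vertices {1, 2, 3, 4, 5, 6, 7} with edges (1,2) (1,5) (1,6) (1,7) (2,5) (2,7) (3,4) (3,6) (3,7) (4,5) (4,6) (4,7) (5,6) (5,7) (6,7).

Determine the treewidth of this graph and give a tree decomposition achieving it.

Every bag has size at most 4, so the width is 4 − 1 = 3 and tw(G) ≤ 3. For the lower bound, the 4 vertices {3, 4, 6, 7} are pairwise adjacent, and any tree decomposition puts a clique entirely inside one bag — forcing width ≥ 3. Combining the bounds, tw(G) = 3.

Treewidth 3.
One such decomposition:
Bags: B1 = {4, 5, 6, 7}  B2 = {1, 5, 6, 7}  B3 = {3, 4, 6, 7}  B4 = {1, 2, 5, 7}
Tree: B1–B2, B1–B3, B2–B4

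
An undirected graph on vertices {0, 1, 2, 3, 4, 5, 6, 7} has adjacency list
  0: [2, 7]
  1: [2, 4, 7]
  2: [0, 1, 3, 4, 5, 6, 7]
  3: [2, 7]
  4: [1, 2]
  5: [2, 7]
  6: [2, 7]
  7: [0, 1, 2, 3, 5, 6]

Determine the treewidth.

2

A width-2 tree decomposition is:
Bags: B1 = {1, 2, 7}  B2 = {2, 6, 7}  B3 = {2, 5, 7}  B4 = {0, 2, 7}  B5 = {1, 2, 4}  B6 = {2, 3, 7}
Tree: B1–B2, B1–B3, B1–B4, B1–B5, B4–B6
The largest bag has 3 vertices, giving width 2; this decomposition certifies tw(G) ≤ 2. For the lower bound, the 3 vertices {1, 2, 4} are pairwise adjacent, and any tree decomposition puts a clique entirely inside one bag — forcing width ≥ 2. Therefore the treewidth is 2.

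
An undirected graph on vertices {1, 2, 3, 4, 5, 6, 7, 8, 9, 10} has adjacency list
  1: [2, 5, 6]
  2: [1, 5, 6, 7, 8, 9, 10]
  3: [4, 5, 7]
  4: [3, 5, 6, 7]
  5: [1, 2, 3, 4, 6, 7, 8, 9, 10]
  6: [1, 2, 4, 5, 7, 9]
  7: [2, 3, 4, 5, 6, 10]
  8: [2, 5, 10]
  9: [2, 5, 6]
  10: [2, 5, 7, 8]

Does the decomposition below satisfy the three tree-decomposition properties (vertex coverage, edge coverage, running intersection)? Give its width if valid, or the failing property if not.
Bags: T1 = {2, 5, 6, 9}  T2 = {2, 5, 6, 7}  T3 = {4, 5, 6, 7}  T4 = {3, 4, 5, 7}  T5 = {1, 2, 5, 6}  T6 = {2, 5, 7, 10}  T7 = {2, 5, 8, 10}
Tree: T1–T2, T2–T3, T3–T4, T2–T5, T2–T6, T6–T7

Vertex coverage: the bags together contain {1, 2, 3, 4, 5, 6, 7, 8, 9, 10}, the full vertex set. Edge coverage: each edge of G has both endpoints in at least one bag. Running intersection: for every vertex, the bags containing it form a connected subtree. All three properties hold, so this is a valid tree decomposition of width max|bag| − 1 = 3, and hence tw(G) ≤ 3.

Yes; width 3.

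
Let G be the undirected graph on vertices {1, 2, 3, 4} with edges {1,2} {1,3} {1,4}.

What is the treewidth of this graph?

1

A width-1 tree decomposition is:
Bags: B1 = {1, 2}  B2 = {1, 4}  B3 = {1, 3}
Tree: B1–B2, B2–B3
Each bag holds 2 vertices, so the decomposition has width 1, which upper-bounds the treewidth. Since G has at least one edge (e.g. 2–1), it is not an edgeless graph, so tw(G) ≥ 1. Therefore the treewidth is 1.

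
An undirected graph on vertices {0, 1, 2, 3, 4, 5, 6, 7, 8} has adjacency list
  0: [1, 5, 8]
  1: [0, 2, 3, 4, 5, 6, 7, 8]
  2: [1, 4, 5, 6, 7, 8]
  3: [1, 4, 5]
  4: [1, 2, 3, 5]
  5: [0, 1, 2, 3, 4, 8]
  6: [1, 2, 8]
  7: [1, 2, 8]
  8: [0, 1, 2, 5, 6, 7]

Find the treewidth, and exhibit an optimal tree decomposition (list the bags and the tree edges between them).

Treewidth 3.
One optimal decomposition is:
Bags: B1 = {1, 2, 4, 5}  B2 = {1, 2, 5, 8}  B3 = {0, 1, 5, 8}  B4 = {1, 2, 6, 8}  B5 = {1, 3, 4, 5}  B6 = {1, 2, 7, 8}
Tree: B1–B2, B2–B3, B2–B4, B1–B5, B2–B6

Every bag has size at most 4, so the width is 4 − 1 = 3 and tw(G) ≤ 3. Conversely, {0, 1, 5, 8} is a clique of size 4, and the vertices of any clique must share a bag in every tree decomposition; so some bag has ≥ 4 vertices and tw(G) ≥ 3. Therefore the treewidth is 3.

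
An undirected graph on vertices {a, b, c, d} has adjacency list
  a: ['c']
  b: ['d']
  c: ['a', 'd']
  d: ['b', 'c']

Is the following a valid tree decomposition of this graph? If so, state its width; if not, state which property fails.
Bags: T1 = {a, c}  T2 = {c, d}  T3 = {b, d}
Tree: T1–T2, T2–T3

Yes; width 1.

Every vertex of G appears in some bag (union = {a, b, c, d}); every edge is covered by a bag; and for each vertex v the set of bags containing v is connected in the bag tree. The decomposition is therefore valid. The largest bag has 2 vertices, so the width is 1.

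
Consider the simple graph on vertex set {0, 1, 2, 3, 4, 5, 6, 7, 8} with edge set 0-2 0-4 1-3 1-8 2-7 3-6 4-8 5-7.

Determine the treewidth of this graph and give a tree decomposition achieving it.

The largest bag has 2 vertices, giving width 1; this decomposition certifies tw(G) ≤ 1. Since G has at least one edge (e.g. 5–7), it is not an edgeless graph, so tw(G) ≥ 1. Hence tw(G) = 1 exactly.

Treewidth 1.
Bags: B1 = {5, 7}  B2 = {2, 7}  B3 = {0, 2}  B4 = {0, 4}  B5 = {4, 8}  B6 = {1, 8}  B7 = {1, 3}  B8 = {3, 6}
Tree: B1–B2, B2–B3, B3–B4, B4–B5, B5–B6, B6–B7, B7–B8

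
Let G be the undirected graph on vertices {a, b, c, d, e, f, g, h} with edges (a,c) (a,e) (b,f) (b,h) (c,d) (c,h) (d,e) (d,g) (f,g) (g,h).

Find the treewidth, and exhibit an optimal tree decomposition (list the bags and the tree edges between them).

The largest bag has 3 vertices, giving width 2; this decomposition certifies tw(G) ≤ 2. For the lower bound, G contains the cycle f–b–h–g–f, so G is not a forest; only forests have treewidth ≤ 1, hence tw(G) ≥ 2. Combining the bounds, tw(G) = 2.

Treewidth 2.
One such decomposition:
Bags: B1 = {b, f, g}  B2 = {b, g, h}  B3 = {d, g, h}  B4 = {c, d, h}  B5 = {c, d, e}  B6 = {a, c, e}
Tree: B1–B2, B2–B3, B3–B4, B4–B5, B5–B6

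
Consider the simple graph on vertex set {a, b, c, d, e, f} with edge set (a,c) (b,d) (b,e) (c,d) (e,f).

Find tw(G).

1

A width-1 tree decomposition is:
Bags: B1 = {a, c}  B2 = {c, d}  B3 = {b, d}  B4 = {b, e}  B5 = {e, f}
Tree: B1–B2, B2–B3, B3–B4, B4–B5
Every bag has size at most 2, so the width is 2 − 1 = 1 and tw(G) ≤ 1. G has an edge, so its treewidth is at least 1. Therefore the treewidth is 1.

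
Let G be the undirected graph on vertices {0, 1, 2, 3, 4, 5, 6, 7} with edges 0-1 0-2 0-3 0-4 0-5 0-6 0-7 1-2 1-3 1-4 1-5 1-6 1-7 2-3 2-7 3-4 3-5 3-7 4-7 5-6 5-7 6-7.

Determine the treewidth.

A width-4 tree decomposition is:
Bags: B1 = {0, 1, 2, 3, 7}  B2 = {0, 1, 3, 5, 7}  B3 = {0, 1, 5, 6, 7}  B4 = {0, 1, 3, 4, 7}
Tree: B1–B2, B2–B3, B2–B4
Every bag has size at most 5, so the width is 5 − 1 = 4 and tw(G) ≤ 4. On the other hand G contains the 5-clique {0, 1, 2, 3, 7}. A clique must lie in a single bag of any decomposition, so no decomposition can have width below 4. Hence tw(G) = 4 exactly.

4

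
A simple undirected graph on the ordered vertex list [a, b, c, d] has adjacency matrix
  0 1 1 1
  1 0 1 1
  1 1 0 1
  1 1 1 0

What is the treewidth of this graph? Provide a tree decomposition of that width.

A single bag containing all 4 vertices is trivially a valid decomposition of width 3. For the lower bound, the 4 vertices {a, b, c, d} are pairwise adjacent, and any tree decomposition puts a clique entirely inside one bag — forcing width ≥ 3. Hence tw(G) = 3 exactly.

Treewidth 3.
One optimal decomposition is:
Bags: B1 = {a, b, c, d}
Tree: (single bag)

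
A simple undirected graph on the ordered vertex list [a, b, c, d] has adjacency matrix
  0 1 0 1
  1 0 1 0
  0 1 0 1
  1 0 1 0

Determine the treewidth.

A width-2 tree decomposition is:
Bags: B1 = {b, c, d}  B2 = {a, b, d}
Tree: B1–B2
The largest bag has 3 vertices, giving width 2; this decomposition certifies tw(G) ≤ 2. For the lower bound, G contains the cycle d–c–b–a–d, so G is not a forest; only forests have treewidth ≤ 1, hence tw(G) ≥ 2. Hence tw(G) = 2 exactly.

2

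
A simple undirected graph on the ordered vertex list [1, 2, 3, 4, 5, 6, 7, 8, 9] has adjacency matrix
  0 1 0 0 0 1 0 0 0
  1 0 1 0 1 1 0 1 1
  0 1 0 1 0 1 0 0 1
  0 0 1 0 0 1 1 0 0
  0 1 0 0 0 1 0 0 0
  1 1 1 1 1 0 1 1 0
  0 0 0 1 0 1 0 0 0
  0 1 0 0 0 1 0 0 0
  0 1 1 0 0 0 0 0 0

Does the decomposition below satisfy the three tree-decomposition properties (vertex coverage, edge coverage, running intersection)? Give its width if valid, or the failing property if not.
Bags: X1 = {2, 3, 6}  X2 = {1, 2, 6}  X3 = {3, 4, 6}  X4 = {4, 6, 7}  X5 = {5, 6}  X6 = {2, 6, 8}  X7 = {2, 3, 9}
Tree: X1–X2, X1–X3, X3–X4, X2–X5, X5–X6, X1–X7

No — edge (2,5) lies in no bag.

A tree decomposition must satisfy three properties: every vertex lies in some bag; for every edge, both endpoints lie together in some bag; and for every vertex, the bags containing it form a connected subtree. Here edge (2,5) lies in no bag, so the decomposition is invalid.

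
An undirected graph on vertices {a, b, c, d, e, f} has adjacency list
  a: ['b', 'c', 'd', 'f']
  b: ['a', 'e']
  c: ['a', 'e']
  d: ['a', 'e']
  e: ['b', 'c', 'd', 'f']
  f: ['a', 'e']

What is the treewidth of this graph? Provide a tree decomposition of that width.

Treewidth 2.
Bags: B1 = {a, e, f}  B2 = {a, b, e}  B3 = {a, c, e}  B4 = {a, d, e}
Tree: B1–B2, B2–B3, B3–B4

Every bag has size at most 3, so the width is 3 − 1 = 2 and tw(G) ≤ 2. For the lower bound, G contains the cycle f–a–b–e–f, so G is not a forest; only forests have treewidth ≤ 1, hence tw(G) ≥ 2. Combining the bounds, tw(G) = 2.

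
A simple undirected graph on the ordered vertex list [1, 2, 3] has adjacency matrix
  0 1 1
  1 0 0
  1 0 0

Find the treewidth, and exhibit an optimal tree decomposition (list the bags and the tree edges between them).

Each bag holds 2 vertices, so the decomposition has width 1, which upper-bounds the treewidth. Since G has at least one edge (e.g. 3–1), it is not an edgeless graph, so tw(G) ≥ 1. Combining the bounds, tw(G) = 1.

Treewidth 1.
One optimal decomposition is:
Bags: B1 = {1, 3}  B2 = {1, 2}
Tree: B1–B2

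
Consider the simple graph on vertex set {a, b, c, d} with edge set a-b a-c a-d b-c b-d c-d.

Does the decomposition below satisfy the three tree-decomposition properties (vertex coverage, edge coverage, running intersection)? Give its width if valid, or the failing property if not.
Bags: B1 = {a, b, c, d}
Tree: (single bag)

Yes; width 3.

Checking the three conditions: (i) the bags cover all of {a, b, c, d}; (ii) for each edge, some bag contains both endpoints; (iii) the bags containing any fixed vertex form a subtree. All hold, so the decomposition is valid with width 4 − 1 = 3.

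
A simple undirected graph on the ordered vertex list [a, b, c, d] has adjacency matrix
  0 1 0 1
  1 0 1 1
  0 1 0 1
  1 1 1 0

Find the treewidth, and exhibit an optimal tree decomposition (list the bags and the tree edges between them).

Every bag has size at most 3, so the width is 3 − 1 = 2 and tw(G) ≤ 2. Conversely, {b, c, d} is a clique of size 3, and the vertices of any clique must share a bag in every tree decomposition; so some bag has ≥ 3 vertices and tw(G) ≥ 2. The upper and lower bounds meet at 2, so that is the treewidth.

Treewidth 2.
One such decomposition:
Bags: B1 = {b, c, d}  B2 = {a, b, d}
Tree: B1–B2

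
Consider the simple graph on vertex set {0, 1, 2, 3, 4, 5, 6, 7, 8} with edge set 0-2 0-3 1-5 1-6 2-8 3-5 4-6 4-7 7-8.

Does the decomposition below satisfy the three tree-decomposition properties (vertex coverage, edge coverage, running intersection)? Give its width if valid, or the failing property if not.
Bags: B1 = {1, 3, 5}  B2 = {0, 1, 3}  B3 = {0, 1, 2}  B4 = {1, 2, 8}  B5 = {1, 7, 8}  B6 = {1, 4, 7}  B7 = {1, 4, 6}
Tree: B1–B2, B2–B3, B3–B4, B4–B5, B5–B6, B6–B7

Yes; width 2.

Vertex coverage: the bags together contain {0, 1, 2, 3, 4, 5, 6, 7, 8}, the full vertex set. Edge coverage: each edge of G has both endpoints in at least one bag. Running intersection: for every vertex, the bags containing it form a connected subtree. All three properties hold, so this is a valid tree decomposition of width max|bag| − 1 = 2, and hence tw(G) ≤ 2.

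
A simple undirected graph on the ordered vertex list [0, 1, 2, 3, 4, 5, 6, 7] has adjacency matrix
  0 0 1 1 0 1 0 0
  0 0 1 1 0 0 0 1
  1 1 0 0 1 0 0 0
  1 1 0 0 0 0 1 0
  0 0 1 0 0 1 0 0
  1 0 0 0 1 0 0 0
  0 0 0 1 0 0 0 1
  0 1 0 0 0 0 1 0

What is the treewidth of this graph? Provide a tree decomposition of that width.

The largest bag has 3 vertices, giving width 2; this decomposition certifies tw(G) ≤ 2. For the lower bound, G contains the cycle 5–4–2–0–5, so G is not a forest; only forests have treewidth ≤ 1, hence tw(G) ≥ 2. Therefore the treewidth is 2.

Treewidth 2.
One optimal decomposition is:
Bags: B1 = {0, 4, 5}  B2 = {0, 2, 4}  B3 = {0, 2, 3}  B4 = {1, 2, 3}  B5 = {1, 3, 6}  B6 = {1, 6, 7}
Tree: B1–B2, B2–B3, B3–B4, B4–B5, B5–B6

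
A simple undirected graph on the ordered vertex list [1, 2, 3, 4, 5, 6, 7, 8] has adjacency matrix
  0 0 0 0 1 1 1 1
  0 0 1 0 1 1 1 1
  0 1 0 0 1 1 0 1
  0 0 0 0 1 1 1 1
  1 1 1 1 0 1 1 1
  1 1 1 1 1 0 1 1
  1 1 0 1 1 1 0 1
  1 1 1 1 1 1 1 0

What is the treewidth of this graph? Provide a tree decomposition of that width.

Treewidth 4.
Bags: B1 = {2, 5, 6, 7, 8}  B2 = {2, 3, 5, 6, 8}  B3 = {4, 5, 6, 7, 8}  B4 = {1, 5, 6, 7, 8}
Tree: B1–B2, B1–B3, B1–B4

The largest bag has 5 vertices, giving width 4; this decomposition certifies tw(G) ≤ 4. On the other hand G contains the 5-clique {2, 3, 5, 6, 8}. A clique must lie in a single bag of any decomposition, so no decomposition can have width below 4. Hence tw(G) = 4 exactly.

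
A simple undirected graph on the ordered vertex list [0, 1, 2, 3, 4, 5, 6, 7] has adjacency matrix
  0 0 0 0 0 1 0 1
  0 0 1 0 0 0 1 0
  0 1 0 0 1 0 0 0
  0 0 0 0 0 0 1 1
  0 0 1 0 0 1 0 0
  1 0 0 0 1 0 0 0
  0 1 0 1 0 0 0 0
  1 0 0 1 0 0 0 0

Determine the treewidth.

2

A width-2 tree decomposition is:
Bags: B1 = {0, 3, 7}  B2 = {0, 3, 5}  B3 = {3, 4, 5}  B4 = {2, 3, 4}  B5 = {1, 2, 3}  B6 = {1, 3, 6}
Tree: B1–B2, B2–B3, B3–B4, B4–B5, B5–B6
Every bag has size at most 3, so the width is 3 − 1 = 2 and tw(G) ≤ 2. The edges 3–7–0–5–4–2–1–6–3 form a cycle, so G is not a tree and its treewidth is at least 2. Therefore the treewidth is 2.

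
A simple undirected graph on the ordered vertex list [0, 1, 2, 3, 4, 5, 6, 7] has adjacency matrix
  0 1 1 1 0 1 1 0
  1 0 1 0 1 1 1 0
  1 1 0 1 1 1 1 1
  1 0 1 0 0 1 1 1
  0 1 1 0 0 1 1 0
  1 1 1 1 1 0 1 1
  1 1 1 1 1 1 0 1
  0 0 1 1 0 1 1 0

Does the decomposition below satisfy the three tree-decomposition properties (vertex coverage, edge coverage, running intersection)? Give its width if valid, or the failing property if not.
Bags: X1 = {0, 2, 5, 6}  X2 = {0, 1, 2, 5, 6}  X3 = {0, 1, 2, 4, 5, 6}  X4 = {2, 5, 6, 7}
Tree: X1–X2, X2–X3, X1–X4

No — vertex 3 appears in no bag.

A tree decomposition must satisfy three properties: every vertex lies in some bag; for every edge, both endpoints lie together in some bag; and for every vertex, the bags containing it form a connected subtree. Here vertex 3 appears in no bag, so the decomposition is invalid.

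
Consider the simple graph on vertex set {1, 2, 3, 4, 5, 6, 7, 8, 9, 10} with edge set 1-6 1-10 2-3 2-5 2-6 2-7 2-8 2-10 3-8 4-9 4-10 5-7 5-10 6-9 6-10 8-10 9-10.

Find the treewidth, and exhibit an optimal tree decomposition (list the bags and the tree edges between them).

Treewidth 2.
One optimal decomposition is:
Bags: B1 = {1, 6, 10}  B2 = {2, 6, 10}  B3 = {2, 5, 10}  B4 = {6, 9, 10}  B5 = {2, 5, 7}  B6 = {2, 8, 10}  B7 = {2, 3, 8}  B8 = {4, 9, 10}
Tree: B1–B2, B2–B3, B1–B4, B3–B5, B2–B6, B6–B7, B4–B8

Every bag has size at most 3, so the width is 3 − 1 = 2 and tw(G) ≤ 2. On the other hand G contains the 3-clique {1, 6, 10}. A clique must lie in a single bag of any decomposition, so no decomposition can have width below 2. The upper and lower bounds meet at 2, so that is the treewidth.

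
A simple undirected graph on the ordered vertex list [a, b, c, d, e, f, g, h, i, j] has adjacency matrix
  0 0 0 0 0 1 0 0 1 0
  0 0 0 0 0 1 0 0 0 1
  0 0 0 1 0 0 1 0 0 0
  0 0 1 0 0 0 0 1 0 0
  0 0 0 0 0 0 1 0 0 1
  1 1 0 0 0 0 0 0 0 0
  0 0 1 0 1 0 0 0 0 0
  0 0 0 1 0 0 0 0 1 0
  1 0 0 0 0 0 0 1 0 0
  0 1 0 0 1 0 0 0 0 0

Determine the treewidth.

2

A width-2 tree decomposition is:
Bags: B1 = {c, d, g}  B2 = {d, e, g}  B3 = {d, e, j}  B4 = {b, d, j}  B5 = {b, d, f}  B6 = {a, d, f}  B7 = {a, d, i}  B8 = {d, h, i}
Tree: B1–B2, B2–B3, B3–B4, B4–B5, B5–B6, B6–B7, B7–B8
Each bag holds 3 vertices, so the decomposition has width 2, which upper-bounds the treewidth. For the lower bound, G contains the cycle d–c–g–e–j–b–f–a–i–h–d, so G is not a forest; only forests have treewidth ≤ 1, hence tw(G) ≥ 2. The upper and lower bounds meet at 2, so that is the treewidth.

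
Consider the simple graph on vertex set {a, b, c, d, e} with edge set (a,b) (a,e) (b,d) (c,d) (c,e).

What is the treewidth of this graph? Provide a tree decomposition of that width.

Each bag holds 3 vertices, so the decomposition has width 2, which upper-bounds the treewidth. Since d–b–a–e–c–d is a cycle in G, G is not acyclic. Forests are exactly the graphs of treewidth ≤ 1, so tw(G) ≥ 2. Combining the bounds, tw(G) = 2.

Treewidth 2.
One such decomposition:
Bags: B1 = {a, b, d}  B2 = {a, d, e}  B3 = {c, d, e}
Tree: B1–B2, B2–B3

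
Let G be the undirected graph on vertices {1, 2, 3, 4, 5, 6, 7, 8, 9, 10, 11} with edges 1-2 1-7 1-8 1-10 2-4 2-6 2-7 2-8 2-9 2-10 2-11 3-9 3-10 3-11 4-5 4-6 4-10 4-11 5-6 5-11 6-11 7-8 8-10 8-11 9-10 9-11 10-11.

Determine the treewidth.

3

A width-3 tree decomposition is:
Bags: B1 = {2, 8, 10, 11}  B2 = {2, 4, 10, 11}  B3 = {1, 2, 8, 10}  B4 = {2, 9, 10, 11}  B5 = {3, 9, 10, 11}  B6 = {2, 4, 6, 11}  B7 = {4, 5, 6, 11}  B8 = {1, 2, 7, 8}
Tree: B1–B2, B1–B3, B1–B4, B4–B5, B2–B6, B6–B7, B3–B8
The largest bag has 4 vertices, giving width 3; this decomposition certifies tw(G) ≤ 3. For the lower bound, the 4 vertices {1, 2, 8, 10} are pairwise adjacent, and any tree decomposition puts a clique entirely inside one bag — forcing width ≥ 3. Combining the bounds, tw(G) = 3.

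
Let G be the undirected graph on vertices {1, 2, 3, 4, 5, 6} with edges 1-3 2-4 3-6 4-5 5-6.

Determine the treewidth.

A width-1 tree decomposition is:
Bags: B1 = {2, 4}  B2 = {4, 5}  B3 = {5, 6}  B4 = {3, 6}  B5 = {1, 3}
Tree: B1–B2, B2–B3, B3–B4, B4–B5
Every bag has size at most 2, so the width is 2 − 1 = 1 and tw(G) ≤ 1. Since G has at least one edge (e.g. 2–4), it is not an edgeless graph, so tw(G) ≥ 1. The upper and lower bounds meet at 1, so that is the treewidth.

1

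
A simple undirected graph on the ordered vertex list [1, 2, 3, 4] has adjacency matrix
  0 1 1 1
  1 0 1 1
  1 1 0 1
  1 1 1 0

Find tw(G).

3

A width-3 tree decomposition is:
Bags: B1 = {1, 2, 3, 4}
Tree: (single bag)
With just one bag of size 4, the width is 4 − 1 = 3, so tw(G) ≤ 3. On the other hand G contains the 4-clique {1, 2, 3, 4}. A clique must lie in a single bag of any decomposition, so no decomposition can have width below 3. Therefore the treewidth is 3.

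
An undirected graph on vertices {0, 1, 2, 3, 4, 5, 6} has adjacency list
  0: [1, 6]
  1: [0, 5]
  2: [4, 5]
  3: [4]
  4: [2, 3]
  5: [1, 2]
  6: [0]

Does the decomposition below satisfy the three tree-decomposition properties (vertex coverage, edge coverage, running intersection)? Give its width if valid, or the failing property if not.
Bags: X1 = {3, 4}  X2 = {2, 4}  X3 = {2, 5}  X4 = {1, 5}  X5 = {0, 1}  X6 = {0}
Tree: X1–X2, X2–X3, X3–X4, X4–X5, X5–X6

No — vertex 6 appears in no bag.

A tree decomposition must satisfy three properties: every vertex lies in some bag; for every edge, both endpoints lie together in some bag; and for every vertex, the bags containing it form a connected subtree. Here vertex 6 appears in no bag, so the decomposition is invalid.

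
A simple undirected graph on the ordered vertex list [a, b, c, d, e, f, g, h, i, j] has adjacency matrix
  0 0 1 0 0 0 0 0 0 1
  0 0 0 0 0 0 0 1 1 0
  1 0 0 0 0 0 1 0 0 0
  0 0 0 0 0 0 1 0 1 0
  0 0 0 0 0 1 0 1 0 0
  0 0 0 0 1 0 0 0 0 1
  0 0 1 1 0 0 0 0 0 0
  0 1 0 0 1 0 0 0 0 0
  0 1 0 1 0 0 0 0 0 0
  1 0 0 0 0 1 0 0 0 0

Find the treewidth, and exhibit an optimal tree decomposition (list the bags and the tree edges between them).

The largest bag has 3 vertices, giving width 2; this decomposition certifies tw(G) ≤ 2. The edges d–g–c–a–j–f–e–h–b–i–d form a cycle, so G is not a tree and its treewidth is at least 2. Hence tw(G) = 2 exactly.

Treewidth 2.
One such decomposition:
Bags: B1 = {c, d, g}  B2 = {a, c, d}  B3 = {a, d, j}  B4 = {d, f, j}  B5 = {d, e, f}  B6 = {d, e, h}  B7 = {b, d, h}  B8 = {b, d, i}
Tree: B1–B2, B2–B3, B3–B4, B4–B5, B5–B6, B6–B7, B7–B8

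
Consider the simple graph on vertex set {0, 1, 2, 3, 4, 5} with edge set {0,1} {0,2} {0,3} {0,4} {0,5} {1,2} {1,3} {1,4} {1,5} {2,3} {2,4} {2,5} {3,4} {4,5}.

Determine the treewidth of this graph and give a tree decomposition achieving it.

Every bag has size at most 5, so the width is 5 − 1 = 4 and tw(G) ≤ 4. For the lower bound, the 5 vertices {0, 1, 2, 3, 4} are pairwise adjacent, and any tree decomposition puts a clique entirely inside one bag — forcing width ≥ 4. Therefore the treewidth is 4.

Treewidth 4.
One optimal decomposition is:
Bags: B1 = {0, 1, 2, 3, 4}  B2 = {0, 1, 2, 4, 5}
Tree: B1–B2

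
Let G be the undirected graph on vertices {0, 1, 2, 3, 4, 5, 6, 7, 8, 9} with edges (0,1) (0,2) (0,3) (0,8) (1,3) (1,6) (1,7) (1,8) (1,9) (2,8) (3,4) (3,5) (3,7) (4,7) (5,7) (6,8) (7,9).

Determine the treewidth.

2

A width-2 tree decomposition is:
Bags: B1 = {0, 1, 3}  B2 = {1, 3, 7}  B3 = {3, 4, 7}  B4 = {0, 1, 8}  B5 = {1, 6, 8}  B6 = {0, 2, 8}  B7 = {3, 5, 7}  B8 = {1, 7, 9}
Tree: B1–B2, B2–B3, B1–B4, B4–B5, B4–B6, B2–B7, B2–B8
The largest bag has 3 vertices, giving width 2; this decomposition certifies tw(G) ≤ 2. For the lower bound, the 3 vertices {0, 1, 8} are pairwise adjacent, and any tree decomposition puts a clique entirely inside one bag — forcing width ≥ 2. Hence tw(G) = 2 exactly.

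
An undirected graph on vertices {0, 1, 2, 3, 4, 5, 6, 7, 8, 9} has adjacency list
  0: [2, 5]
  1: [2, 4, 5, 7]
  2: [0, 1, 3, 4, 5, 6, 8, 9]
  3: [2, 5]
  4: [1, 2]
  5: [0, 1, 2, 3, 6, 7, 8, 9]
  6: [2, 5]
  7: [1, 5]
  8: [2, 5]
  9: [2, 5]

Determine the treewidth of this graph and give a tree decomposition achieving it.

Each bag holds 3 vertices, so the decomposition has width 2, which upper-bounds the treewidth. Conversely, {1, 2, 4} is a clique of size 3, and the vertices of any clique must share a bag in every tree decomposition; so some bag has ≥ 3 vertices and tw(G) ≥ 2. Hence tw(G) = 2 exactly.

Treewidth 2.
Bags: B1 = {1, 2, 5}  B2 = {2, 5, 9}  B3 = {0, 2, 5}  B4 = {1, 5, 7}  B5 = {2, 5, 8}  B6 = {1, 2, 4}  B7 = {2, 5, 6}  B8 = {2, 3, 5}
Tree: B1–B2, B2–B3, B1–B4, B1–B5, B1–B6, B2–B7, B2–B8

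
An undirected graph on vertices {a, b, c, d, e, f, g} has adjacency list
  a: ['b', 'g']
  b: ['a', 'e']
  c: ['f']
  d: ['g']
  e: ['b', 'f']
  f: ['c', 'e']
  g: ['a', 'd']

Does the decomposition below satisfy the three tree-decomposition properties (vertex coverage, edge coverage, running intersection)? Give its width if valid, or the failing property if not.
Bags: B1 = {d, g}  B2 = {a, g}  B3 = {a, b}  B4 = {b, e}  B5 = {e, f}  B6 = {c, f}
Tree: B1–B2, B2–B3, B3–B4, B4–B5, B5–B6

Yes; width 1.

Every vertex of G appears in some bag (union = {a, b, c, d, e, f, g}); every edge is covered by a bag; and for each vertex v the set of bags containing v is connected in the bag tree. The decomposition is therefore valid. The largest bag has 2 vertices, so the width is 1.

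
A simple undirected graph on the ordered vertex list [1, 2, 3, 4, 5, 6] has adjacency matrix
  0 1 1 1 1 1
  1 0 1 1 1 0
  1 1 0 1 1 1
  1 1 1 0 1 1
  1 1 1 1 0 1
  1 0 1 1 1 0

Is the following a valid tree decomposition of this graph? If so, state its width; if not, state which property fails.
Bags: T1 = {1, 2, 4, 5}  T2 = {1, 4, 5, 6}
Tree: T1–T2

No — vertex 3 appears in no bag.

A tree decomposition must satisfy three properties: every vertex lies in some bag; for every edge, both endpoints lie together in some bag; and for every vertex, the bags containing it form a connected subtree. Here vertex 3 appears in no bag, so the decomposition is invalid.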